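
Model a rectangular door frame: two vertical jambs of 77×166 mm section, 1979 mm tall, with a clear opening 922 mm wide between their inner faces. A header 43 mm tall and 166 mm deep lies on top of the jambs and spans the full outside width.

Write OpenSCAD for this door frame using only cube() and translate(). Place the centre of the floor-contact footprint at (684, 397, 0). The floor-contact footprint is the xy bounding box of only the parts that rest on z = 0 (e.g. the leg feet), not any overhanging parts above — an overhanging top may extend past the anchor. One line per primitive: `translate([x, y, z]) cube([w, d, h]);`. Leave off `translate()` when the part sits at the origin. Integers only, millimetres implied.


translate([146, 314, 0]) cube([77, 166, 1979]);
translate([1145, 314, 0]) cube([77, 166, 1979]);
translate([146, 314, 1979]) cube([1076, 166, 43]);


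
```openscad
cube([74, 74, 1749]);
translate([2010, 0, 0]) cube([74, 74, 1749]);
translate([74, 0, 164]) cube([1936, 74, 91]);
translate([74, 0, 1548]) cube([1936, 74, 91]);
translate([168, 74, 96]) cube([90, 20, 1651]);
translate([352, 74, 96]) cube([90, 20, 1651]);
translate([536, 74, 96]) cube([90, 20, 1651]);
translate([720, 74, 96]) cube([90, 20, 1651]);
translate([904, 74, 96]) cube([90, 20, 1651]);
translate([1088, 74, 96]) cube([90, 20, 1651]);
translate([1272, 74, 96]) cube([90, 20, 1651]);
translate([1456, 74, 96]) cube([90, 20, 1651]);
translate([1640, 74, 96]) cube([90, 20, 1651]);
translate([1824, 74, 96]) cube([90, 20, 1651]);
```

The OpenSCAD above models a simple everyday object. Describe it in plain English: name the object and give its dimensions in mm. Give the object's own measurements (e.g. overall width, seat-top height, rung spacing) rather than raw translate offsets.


A fence section. Two 74×74 mm posts, 1749 mm tall, stand on the floor with a clear span of 1936 mm between their inner faces. Two horizontal rails of 74×91 mm section span the gap between the posts with their undersides at z = 164 mm and z = 1548 mm, flush with the posts' −y face. 10 pickets, each 90 mm wide, 20 mm thick and 1651 mm tall, are fixed to the +y face of the rails with their bottoms at z = 96 mm, spaced across the span with a 94 mm gap after the −x post and between neighbouring pickets, with 96 mm left before the +x post.


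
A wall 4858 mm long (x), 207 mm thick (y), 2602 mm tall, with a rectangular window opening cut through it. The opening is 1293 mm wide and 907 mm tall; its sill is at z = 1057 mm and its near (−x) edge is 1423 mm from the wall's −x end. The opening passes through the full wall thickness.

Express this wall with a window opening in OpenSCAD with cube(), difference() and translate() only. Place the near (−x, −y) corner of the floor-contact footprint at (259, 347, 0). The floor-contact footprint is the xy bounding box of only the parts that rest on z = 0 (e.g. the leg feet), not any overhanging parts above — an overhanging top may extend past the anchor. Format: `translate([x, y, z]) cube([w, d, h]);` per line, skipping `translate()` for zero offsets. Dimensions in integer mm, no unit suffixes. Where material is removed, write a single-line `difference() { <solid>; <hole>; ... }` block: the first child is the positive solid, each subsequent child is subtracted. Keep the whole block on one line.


difference() { translate([259, 347, 0]) cube([4858, 207, 2602]); translate([1682, 347, 1057]) cube([1293, 207, 907]); }


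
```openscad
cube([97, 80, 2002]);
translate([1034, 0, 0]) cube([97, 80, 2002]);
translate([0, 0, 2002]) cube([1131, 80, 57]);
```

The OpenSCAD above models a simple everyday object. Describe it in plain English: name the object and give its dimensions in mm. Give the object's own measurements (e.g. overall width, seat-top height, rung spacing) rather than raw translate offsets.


A door frame. The clear opening is 937 mm wide and 2002 mm high. Two 97 mm wide jambs, 80 mm deep, stand either side of the opening from the floor to the top of the opening. A 57 mm thick head sits across the top of both jambs, spanning the full outside width of the frame.


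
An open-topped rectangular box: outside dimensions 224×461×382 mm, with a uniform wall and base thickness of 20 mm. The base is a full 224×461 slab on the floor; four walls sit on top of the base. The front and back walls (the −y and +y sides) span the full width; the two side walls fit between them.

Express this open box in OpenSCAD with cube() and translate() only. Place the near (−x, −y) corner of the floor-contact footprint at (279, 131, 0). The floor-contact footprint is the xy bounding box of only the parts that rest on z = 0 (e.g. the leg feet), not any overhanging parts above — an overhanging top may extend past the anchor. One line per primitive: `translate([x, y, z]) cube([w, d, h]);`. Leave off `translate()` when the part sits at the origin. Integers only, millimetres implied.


translate([279, 131, 0]) cube([224, 461, 20]);
translate([279, 131, 20]) cube([224, 20, 362]);
translate([279, 572, 20]) cube([224, 20, 362]);
translate([279, 151, 20]) cube([20, 421, 362]);
translate([483, 151, 20]) cube([20, 421, 362]);


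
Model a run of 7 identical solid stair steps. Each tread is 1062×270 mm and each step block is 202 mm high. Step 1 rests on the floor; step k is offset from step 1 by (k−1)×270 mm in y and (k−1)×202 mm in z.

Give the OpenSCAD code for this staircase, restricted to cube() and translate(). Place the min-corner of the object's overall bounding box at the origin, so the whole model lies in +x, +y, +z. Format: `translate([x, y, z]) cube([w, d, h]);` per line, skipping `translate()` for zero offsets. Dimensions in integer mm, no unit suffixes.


cube([1062, 270, 202]);
translate([0, 270, 202]) cube([1062, 270, 202]);
translate([0, 540, 404]) cube([1062, 270, 202]);
translate([0, 810, 606]) cube([1062, 270, 202]);
translate([0, 1080, 808]) cube([1062, 270, 202]);
translate([0, 1350, 1010]) cube([1062, 270, 202]);
translate([0, 1620, 1212]) cube([1062, 270, 202]);


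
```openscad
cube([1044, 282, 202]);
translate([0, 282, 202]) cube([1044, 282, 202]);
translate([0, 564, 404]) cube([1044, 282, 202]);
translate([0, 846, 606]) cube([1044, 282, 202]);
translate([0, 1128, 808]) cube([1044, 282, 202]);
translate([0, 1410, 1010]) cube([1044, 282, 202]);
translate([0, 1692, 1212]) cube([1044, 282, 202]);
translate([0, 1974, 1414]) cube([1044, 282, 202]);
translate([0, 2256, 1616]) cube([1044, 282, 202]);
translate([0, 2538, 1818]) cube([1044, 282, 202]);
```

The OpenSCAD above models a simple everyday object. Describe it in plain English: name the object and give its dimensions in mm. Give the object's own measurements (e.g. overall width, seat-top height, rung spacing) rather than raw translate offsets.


A straight staircase of 10 solid steps. Each step is 1044 mm wide (x), 282 mm deep (y, the going) and 202 mm tall (the rise). The first step rests on the floor; each subsequent step sits one going further in +y and one rise higher in +z, directly behind and above the previous step with no overlap.


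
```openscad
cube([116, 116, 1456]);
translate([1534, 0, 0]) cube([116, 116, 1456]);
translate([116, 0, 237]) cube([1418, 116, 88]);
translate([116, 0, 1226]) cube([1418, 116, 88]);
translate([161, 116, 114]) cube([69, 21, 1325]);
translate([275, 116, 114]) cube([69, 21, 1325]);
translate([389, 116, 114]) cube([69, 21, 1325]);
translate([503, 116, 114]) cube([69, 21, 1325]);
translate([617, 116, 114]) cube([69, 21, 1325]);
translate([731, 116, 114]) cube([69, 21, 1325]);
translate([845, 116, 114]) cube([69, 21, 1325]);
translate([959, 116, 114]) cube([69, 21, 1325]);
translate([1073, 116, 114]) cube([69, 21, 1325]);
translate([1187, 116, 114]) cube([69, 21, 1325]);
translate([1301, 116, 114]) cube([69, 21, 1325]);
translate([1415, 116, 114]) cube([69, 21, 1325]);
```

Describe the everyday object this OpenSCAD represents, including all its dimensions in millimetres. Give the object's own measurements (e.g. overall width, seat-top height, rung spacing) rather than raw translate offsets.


A fence section. Two 116×116 mm posts, 1456 mm tall, stand on the floor with a clear span of 1418 mm between their inner faces. Two horizontal rails of 116×88 mm section span the gap between the posts with their undersides at z = 237 mm and z = 1226 mm, flush with the posts' −y face. 12 pickets, each 69 mm wide, 21 mm thick and 1325 mm tall, are fixed to the +y face of the rails with their bottoms at z = 114 mm, spaced across the span with a 45 mm gap after the −x post and between neighbouring pickets, with 50 mm left before the +x post.


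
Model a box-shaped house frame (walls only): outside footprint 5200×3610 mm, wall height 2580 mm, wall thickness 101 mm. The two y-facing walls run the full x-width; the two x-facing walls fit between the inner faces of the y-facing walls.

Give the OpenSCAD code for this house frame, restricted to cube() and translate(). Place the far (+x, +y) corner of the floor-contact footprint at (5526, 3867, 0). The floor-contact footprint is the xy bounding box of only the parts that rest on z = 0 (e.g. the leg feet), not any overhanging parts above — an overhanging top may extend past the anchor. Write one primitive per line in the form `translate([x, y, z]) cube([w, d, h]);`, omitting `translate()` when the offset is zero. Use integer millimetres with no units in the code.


translate([326, 257, 0]) cube([5200, 101, 2580]);
translate([326, 3766, 0]) cube([5200, 101, 2580]);
translate([326, 358, 0]) cube([101, 3408, 2580]);
translate([5425, 358, 0]) cube([101, 3408, 2580]);


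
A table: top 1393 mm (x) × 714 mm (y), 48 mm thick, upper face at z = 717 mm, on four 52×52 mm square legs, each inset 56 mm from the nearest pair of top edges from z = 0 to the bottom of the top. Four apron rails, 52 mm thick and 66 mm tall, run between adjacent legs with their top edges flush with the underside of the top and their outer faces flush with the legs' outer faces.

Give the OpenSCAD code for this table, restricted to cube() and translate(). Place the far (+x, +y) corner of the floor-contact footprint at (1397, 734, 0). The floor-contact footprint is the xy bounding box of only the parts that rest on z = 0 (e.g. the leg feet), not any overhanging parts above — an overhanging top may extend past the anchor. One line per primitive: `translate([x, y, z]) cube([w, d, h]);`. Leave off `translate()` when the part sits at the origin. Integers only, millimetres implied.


translate([60, 76, 669]) cube([1393, 714, 48]);
translate([116, 132, 0]) cube([52, 52, 669]);
translate([1345, 132, 0]) cube([52, 52, 669]);
translate([116, 682, 0]) cube([52, 52, 669]);
translate([1345, 682, 0]) cube([52, 52, 669]);
translate([168, 132, 603]) cube([1177, 52, 66]);
translate([168, 682, 603]) cube([1177, 52, 66]);
translate([116, 184, 603]) cube([52, 498, 66]);
translate([1345, 184, 603]) cube([52, 498, 66]);


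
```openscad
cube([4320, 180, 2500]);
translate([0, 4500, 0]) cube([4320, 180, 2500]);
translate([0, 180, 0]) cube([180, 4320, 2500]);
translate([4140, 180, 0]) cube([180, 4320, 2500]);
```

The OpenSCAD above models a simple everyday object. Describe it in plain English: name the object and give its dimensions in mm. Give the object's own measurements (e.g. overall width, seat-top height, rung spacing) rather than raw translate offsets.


The wall frame of a small rectangular building: four walls, each 2500 mm tall and 180 mm thick, enclosing a footprint 4320 mm (x) by 4680 mm (y) outside-to-outside, with no floor or roof. The front and back walls (the −y and +y sides) span the full width; the two side walls fit between them.


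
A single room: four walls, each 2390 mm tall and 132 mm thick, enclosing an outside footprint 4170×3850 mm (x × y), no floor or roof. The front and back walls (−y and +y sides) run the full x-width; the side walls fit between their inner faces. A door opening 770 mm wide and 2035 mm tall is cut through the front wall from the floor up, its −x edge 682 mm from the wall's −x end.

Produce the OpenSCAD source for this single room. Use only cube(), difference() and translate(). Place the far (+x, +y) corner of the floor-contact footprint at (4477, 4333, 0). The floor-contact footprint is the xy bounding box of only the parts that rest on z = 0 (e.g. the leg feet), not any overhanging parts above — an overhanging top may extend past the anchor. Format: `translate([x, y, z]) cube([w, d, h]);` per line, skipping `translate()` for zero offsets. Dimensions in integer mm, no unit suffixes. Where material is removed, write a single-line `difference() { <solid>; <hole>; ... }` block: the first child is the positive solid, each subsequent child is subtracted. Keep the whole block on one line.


difference() { translate([307, 483, 0]) cube([4170, 132, 2390]); translate([989, 483, 0]) cube([770, 132, 2035]); }
translate([307, 4201, 0]) cube([4170, 132, 2390]);
translate([307, 615, 0]) cube([132, 3586, 2390]);
translate([4345, 615, 0]) cube([132, 3586, 2390]);


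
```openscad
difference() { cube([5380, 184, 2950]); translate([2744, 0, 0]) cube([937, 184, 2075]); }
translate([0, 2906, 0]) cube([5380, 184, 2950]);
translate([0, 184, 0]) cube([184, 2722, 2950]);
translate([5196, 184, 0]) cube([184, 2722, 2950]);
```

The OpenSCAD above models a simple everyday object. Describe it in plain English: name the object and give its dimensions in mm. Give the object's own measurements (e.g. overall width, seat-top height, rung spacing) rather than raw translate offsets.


A single room: four walls, each 2950 mm tall and 184 mm thick, enclosing an outside footprint 5380×3090 mm (x × y), no floor or roof. The front and back walls (−y and +y sides) run the full x-width; the side walls fit between their inner faces. A door opening 937 mm wide and 2075 mm tall is cut through the front wall from the floor up, its −x edge 2744 mm from the wall's −x end.


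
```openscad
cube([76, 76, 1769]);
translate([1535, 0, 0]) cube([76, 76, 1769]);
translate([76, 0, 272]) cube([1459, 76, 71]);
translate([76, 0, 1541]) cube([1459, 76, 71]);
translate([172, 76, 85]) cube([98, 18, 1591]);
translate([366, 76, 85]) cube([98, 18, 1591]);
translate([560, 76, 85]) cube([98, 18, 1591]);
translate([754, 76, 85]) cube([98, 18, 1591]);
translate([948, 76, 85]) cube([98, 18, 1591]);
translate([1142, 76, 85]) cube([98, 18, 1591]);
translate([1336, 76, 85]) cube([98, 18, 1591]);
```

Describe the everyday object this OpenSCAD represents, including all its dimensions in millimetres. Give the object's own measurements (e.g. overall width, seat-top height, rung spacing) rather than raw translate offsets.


A fence section. Two 76×76 mm posts, 1769 mm tall, stand on the floor with a clear span of 1459 mm between their inner faces. Two horizontal rails of 76×71 mm section span the gap between the posts with their undersides at z = 272 mm and z = 1541 mm, flush with the posts' −y face. 7 pickets, each 98 mm wide, 18 mm thick and 1591 mm tall, are fixed to the +y face of the rails with their bottoms at z = 85 mm, spaced across the span with a 96 mm gap after the −x post and between neighbouring pickets, with 101 mm left before the +x post.


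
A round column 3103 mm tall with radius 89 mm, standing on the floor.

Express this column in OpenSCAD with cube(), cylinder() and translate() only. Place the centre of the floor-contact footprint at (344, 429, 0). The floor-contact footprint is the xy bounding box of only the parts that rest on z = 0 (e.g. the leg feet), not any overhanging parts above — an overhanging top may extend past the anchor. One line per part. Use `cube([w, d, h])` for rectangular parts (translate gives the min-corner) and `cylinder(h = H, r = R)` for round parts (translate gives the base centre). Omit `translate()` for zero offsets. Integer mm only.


translate([344, 429, 0]) cylinder(h = 3103, r = 89);


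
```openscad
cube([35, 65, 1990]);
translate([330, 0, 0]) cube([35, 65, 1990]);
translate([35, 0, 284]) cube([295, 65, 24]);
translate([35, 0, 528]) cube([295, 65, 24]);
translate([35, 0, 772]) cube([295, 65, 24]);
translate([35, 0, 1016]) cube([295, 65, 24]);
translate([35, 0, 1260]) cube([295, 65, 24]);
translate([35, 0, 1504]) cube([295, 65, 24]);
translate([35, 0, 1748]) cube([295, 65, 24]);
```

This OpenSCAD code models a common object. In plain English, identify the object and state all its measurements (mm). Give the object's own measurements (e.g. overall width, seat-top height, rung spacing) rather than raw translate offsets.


A straight ladder. Two 35×65 mm vertical rails, 1990 mm tall, stand 365 mm apart (outside-to-outside) with their front faces coplanar on the −y side. 7 rungs, each 65 mm deep and 24 mm tall, span between the inner faces of the rails, front faces flush with the rails. The lowest rung's underside is at z = 284 mm and rungs are spaced 244 mm apart (underside to underside).


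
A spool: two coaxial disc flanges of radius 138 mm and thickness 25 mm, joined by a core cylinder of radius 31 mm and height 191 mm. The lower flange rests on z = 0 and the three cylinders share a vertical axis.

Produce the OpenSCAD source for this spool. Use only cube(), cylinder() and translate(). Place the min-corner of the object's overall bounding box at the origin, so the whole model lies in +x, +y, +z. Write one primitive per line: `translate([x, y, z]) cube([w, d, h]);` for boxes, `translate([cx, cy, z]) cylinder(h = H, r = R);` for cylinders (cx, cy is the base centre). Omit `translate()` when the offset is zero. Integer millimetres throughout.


translate([138, 138, 0]) cylinder(h = 25, r = 138);
translate([138, 138, 25]) cylinder(h = 191, r = 31);
translate([138, 138, 216]) cylinder(h = 25, r = 138);


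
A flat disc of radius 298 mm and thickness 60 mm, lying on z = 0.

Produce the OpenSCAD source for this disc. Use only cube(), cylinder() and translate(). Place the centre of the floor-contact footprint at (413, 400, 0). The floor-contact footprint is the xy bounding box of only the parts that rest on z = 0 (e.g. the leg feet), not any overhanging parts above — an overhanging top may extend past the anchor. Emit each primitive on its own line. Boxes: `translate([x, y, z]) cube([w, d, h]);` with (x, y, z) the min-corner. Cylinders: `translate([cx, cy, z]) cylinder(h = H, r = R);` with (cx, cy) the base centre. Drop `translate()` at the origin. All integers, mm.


translate([413, 400, 0]) cylinder(h = 60, r = 298);


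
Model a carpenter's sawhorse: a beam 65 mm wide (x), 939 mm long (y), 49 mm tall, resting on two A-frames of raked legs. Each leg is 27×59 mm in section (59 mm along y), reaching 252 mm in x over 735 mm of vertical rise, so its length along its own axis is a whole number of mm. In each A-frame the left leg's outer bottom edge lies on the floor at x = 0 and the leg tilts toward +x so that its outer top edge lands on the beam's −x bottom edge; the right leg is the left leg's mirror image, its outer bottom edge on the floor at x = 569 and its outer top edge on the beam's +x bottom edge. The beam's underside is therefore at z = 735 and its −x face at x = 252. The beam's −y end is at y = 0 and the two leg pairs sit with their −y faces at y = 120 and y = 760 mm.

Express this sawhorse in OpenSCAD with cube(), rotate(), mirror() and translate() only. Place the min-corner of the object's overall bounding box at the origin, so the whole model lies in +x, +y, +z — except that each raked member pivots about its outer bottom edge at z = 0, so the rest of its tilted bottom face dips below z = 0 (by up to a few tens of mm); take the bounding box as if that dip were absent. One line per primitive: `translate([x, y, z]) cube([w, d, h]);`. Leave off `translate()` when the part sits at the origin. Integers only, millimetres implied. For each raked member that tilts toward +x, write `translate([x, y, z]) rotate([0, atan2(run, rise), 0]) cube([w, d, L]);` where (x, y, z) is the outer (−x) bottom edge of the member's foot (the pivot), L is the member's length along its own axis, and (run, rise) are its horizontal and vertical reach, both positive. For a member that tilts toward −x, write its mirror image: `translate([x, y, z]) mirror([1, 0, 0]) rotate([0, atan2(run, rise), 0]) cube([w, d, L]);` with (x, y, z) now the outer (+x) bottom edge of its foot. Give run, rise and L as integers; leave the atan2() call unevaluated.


// leg length = √(252² + 735²) = 777
// right-leg outer foot x = 2·252 + 65 = 569
// beam min-corner = (252, 0, 735)
translate([252, 0, 735]) cube([65, 939, 49]);
translate([0, 120, 0]) rotate([0, atan2(252, 735), 0]) cube([27, 59, 777]);
translate([569, 120, 0]) mirror([1, 0, 0]) rotate([0, atan2(252, 735), 0]) cube([27, 59, 777]);
translate([0, 760, 0]) rotate([0, atan2(252, 735), 0]) cube([27, 59, 777]);
translate([569, 760, 0]) mirror([1, 0, 0]) rotate([0, atan2(252, 735), 0]) cube([27, 59, 777]);


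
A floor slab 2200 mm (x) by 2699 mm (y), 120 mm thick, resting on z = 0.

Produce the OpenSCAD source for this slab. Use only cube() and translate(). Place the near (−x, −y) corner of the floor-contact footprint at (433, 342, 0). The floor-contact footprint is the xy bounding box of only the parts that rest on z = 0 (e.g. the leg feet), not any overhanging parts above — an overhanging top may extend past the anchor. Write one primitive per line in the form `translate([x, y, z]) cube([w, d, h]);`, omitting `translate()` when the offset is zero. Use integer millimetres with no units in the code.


translate([433, 342, 0]) cube([2200, 2699, 120]);


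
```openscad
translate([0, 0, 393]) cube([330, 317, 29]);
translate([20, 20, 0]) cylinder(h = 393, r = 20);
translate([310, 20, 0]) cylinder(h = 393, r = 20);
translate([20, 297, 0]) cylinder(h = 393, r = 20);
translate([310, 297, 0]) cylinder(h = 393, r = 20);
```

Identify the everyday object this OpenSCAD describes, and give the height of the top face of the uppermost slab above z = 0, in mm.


A stool. The seat height is 422 mm.

A 330×317×29 slab at z = 393 on four corner cylinders — a stool. The seat top is 393 + 29 = 422 mm.


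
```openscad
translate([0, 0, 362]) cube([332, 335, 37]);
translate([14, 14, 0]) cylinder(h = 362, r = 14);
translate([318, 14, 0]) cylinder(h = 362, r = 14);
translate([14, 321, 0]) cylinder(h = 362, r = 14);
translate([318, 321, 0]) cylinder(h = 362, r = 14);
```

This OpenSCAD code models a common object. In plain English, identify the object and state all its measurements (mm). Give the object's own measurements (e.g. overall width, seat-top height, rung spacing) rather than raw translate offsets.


A four-legged stool. The seat is a 332×335×37 mm slab whose top surface is at z = 399 mm; four round legs, each 28 mm in diameter, run from the floor (z = 0) to the underside of the seat, each leg's axis is inset half a diameter from the nearest pair of seat edges (so the leg's bounding box is flush with the corner).


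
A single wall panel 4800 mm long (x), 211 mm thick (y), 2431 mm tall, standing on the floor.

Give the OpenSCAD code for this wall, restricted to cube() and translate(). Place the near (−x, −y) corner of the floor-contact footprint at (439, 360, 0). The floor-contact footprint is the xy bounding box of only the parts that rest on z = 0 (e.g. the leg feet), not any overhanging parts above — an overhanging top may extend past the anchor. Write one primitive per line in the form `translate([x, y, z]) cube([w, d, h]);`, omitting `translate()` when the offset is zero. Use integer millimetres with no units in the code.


translate([439, 360, 0]) cube([4800, 211, 2431]);


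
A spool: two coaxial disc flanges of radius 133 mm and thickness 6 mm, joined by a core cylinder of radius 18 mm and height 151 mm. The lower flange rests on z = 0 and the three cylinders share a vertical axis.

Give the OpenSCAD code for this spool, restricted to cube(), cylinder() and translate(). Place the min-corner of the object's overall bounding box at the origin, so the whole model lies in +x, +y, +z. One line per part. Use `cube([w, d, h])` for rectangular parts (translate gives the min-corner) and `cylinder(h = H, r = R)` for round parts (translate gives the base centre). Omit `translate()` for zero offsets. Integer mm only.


translate([133, 133, 0]) cylinder(h = 6, r = 133);
translate([133, 133, 6]) cylinder(h = 151, r = 18);
translate([133, 133, 157]) cylinder(h = 6, r = 133);


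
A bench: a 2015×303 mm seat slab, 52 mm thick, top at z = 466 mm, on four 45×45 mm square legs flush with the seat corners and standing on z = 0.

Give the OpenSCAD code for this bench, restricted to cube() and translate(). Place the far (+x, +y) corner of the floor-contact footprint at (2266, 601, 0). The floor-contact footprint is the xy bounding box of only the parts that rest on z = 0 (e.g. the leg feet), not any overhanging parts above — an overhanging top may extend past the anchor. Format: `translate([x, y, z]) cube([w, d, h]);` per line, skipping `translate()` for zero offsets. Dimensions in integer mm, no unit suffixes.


translate([251, 298, 414]) cube([2015, 303, 52]);
translate([251, 298, 0]) cube([45, 45, 414]);
translate([251, 556, 0]) cube([45, 45, 414]);
translate([2221, 298, 0]) cube([45, 45, 414]);
translate([2221, 556, 0]) cube([45, 45, 414]);


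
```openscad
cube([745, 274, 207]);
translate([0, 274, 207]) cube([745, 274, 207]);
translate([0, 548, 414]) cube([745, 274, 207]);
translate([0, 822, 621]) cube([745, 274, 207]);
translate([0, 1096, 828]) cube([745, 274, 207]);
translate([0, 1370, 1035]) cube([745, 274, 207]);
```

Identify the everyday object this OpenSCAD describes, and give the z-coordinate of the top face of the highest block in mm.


A staircase. The total rise is 1242 mm.

6 identical blocks, each offset up and back from the previous — a staircase. Each step is 207 mm tall and there are 6 of them, so the total rise is 6 × 207 = 1242 mm.


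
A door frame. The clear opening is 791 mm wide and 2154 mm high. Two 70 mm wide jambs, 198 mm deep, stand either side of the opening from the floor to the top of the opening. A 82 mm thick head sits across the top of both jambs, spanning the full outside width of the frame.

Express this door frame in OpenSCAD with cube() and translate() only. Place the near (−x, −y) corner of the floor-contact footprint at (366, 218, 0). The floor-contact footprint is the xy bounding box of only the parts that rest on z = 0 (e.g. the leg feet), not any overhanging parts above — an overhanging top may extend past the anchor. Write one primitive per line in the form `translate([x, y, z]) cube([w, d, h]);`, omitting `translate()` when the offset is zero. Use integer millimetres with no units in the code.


translate([366, 218, 0]) cube([70, 198, 2154]);
translate([1227, 218, 0]) cube([70, 198, 2154]);
translate([366, 218, 2154]) cube([931, 198, 82]);


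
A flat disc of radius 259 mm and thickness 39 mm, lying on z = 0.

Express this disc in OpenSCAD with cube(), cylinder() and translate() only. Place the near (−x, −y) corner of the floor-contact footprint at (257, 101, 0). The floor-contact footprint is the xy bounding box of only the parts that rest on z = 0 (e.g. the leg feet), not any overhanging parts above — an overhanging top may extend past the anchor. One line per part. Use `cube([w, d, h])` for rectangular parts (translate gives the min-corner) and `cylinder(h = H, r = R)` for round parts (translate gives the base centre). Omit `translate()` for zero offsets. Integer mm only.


translate([516, 360, 0]) cylinder(h = 39, r = 259);


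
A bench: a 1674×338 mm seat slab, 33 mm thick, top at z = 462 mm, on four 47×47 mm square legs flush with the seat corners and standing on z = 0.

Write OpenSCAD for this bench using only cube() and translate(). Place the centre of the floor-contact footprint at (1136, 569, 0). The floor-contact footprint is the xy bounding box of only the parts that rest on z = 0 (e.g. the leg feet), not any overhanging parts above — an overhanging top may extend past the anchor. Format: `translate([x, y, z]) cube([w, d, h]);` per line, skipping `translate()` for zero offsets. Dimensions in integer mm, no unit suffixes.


translate([299, 400, 429]) cube([1674, 338, 33]);
translate([299, 400, 0]) cube([47, 47, 429]);
translate([299, 691, 0]) cube([47, 47, 429]);
translate([1926, 400, 0]) cube([47, 47, 429]);
translate([1926, 691, 0]) cube([47, 47, 429]);


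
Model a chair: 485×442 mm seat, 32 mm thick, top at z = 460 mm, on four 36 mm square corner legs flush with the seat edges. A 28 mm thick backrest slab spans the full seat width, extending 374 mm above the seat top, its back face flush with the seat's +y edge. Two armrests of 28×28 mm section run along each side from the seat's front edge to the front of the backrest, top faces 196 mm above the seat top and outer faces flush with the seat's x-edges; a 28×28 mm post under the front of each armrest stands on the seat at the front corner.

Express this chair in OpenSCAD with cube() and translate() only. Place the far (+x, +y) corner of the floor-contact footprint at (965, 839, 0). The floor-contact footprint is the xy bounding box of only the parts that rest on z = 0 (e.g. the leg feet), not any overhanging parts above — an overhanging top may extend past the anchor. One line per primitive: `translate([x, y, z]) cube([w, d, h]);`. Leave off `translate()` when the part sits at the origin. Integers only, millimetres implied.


// leg_h = 460 - 32 = 428
// arm post h = 196 - 28 = 168
translate([480, 397, 428]) cube([485, 442, 32]);
translate([480, 397, 0]) cube([36, 36, 428]);
translate([929, 397, 0]) cube([36, 36, 428]);
translate([480, 803, 0]) cube([36, 36, 428]);
translate([929, 803, 0]) cube([36, 36, 428]);
translate([480, 811, 460]) cube([485, 28, 374]);
translate([480, 397, 628]) cube([28, 414, 28]);
translate([937, 397, 628]) cube([28, 414, 28]);
translate([480, 397, 460]) cube([28, 28, 168]);
translate([937, 397, 460]) cube([28, 28, 168]);


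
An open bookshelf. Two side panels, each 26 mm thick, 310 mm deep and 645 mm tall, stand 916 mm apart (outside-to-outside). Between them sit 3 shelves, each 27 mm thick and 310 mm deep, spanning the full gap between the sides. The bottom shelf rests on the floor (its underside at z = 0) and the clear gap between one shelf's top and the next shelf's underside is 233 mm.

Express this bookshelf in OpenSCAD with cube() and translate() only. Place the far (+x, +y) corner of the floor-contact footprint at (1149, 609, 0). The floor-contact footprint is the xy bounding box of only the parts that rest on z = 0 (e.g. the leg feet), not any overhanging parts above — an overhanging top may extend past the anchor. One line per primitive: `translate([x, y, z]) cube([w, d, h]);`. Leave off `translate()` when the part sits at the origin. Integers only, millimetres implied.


translate([233, 299, 0]) cube([26, 310, 645]);
translate([1123, 299, 0]) cube([26, 310, 645]);
translate([259, 299, 0]) cube([864, 310, 27]);
translate([259, 299, 260]) cube([864, 310, 27]);
translate([259, 299, 520]) cube([864, 310, 27]);


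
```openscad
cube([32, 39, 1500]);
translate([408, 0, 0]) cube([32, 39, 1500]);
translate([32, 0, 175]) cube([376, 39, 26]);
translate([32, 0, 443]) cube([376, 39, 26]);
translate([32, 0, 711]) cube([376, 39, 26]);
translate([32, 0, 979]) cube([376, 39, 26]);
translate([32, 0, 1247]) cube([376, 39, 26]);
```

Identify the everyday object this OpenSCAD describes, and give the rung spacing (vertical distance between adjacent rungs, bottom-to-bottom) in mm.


A ladder. The rung spacing is 268 mm.

Two tall 32×39 posts with 5 short bars between them — a ladder. Adjacent rungs sit at z = 175 and z = 443, so the spacing is 443 − 175 = 268 mm.


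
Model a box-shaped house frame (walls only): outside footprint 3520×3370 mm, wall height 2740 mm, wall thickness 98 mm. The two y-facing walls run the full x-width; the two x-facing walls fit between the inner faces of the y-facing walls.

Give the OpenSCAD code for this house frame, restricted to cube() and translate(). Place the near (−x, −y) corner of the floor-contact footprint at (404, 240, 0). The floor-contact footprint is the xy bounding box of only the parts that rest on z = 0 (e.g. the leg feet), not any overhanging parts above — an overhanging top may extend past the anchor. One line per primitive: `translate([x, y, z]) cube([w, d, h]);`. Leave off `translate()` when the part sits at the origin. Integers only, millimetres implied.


translate([404, 240, 0]) cube([3520, 98, 2740]);
translate([404, 3512, 0]) cube([3520, 98, 2740]);
translate([404, 338, 0]) cube([98, 3174, 2740]);
translate([3826, 338, 0]) cube([98, 3174, 2740]);


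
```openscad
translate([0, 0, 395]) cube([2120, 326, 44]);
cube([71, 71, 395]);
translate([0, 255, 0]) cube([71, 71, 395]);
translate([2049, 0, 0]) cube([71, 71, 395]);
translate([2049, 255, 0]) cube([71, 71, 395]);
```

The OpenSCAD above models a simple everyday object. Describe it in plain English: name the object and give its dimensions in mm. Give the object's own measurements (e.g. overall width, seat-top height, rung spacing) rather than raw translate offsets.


A long wooden bench with a 2120 mm (x) × 326 mm (y) seat, 44 mm thick, its top surface 439 mm above the floor. Four 71 mm square legs at the seat corners, flush with the edges, run from z = 0 to the seat underside.


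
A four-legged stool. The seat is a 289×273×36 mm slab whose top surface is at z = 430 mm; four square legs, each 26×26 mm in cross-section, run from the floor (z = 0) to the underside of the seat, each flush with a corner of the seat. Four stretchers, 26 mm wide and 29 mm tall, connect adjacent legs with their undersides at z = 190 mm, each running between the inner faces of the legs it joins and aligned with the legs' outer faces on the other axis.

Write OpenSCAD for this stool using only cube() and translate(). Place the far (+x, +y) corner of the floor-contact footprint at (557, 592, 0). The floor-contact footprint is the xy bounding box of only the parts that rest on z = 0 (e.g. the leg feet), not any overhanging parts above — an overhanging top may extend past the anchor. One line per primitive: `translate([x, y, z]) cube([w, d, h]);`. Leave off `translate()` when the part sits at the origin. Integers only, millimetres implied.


translate([268, 319, 394]) cube([289, 273, 36]);
translate([268, 319, 0]) cube([26, 26, 394]);
translate([531, 319, 0]) cube([26, 26, 394]);
translate([268, 566, 0]) cube([26, 26, 394]);
translate([531, 566, 0]) cube([26, 26, 394]);
translate([294, 319, 190]) cube([237, 26, 29]);
translate([294, 566, 190]) cube([237, 26, 29]);
translate([268, 345, 190]) cube([26, 221, 29]);
translate([531, 345, 190]) cube([26, 221, 29]);


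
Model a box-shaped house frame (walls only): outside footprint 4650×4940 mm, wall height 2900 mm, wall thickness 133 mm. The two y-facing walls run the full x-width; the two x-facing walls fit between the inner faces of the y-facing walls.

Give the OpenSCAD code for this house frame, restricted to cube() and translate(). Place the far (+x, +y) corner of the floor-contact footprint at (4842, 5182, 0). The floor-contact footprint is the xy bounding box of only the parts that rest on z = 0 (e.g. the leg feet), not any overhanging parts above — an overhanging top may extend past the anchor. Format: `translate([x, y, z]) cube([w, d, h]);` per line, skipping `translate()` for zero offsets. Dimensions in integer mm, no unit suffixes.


translate([192, 242, 0]) cube([4650, 133, 2900]);
translate([192, 5049, 0]) cube([4650, 133, 2900]);
translate([192, 375, 0]) cube([133, 4674, 2900]);
translate([4709, 375, 0]) cube([133, 4674, 2900]);


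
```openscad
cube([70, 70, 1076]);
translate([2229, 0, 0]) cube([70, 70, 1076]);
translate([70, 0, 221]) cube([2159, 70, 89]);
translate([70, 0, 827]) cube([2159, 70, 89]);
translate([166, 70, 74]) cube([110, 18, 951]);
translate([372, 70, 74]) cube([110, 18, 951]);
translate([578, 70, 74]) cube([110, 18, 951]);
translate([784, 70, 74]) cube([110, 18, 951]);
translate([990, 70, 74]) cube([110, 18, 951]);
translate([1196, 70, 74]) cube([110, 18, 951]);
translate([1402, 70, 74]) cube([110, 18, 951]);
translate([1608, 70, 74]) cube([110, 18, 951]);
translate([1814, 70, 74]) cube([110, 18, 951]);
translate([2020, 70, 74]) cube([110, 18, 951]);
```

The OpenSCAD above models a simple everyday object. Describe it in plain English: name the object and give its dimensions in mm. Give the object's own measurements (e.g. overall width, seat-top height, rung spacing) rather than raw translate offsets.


A fence section. Two 70×70 mm posts, 1076 mm tall, stand on the floor with a clear span of 2159 mm between their inner faces. Two horizontal rails of 70×89 mm section span the gap between the posts with their undersides at z = 221 mm and z = 827 mm, flush with the posts' −y face. 10 pickets, each 110 mm wide, 18 mm thick and 951 mm tall, are fixed to the +y face of the rails with their bottoms at z = 74 mm, spaced across the span with a 96 mm gap after the −x post and between neighbouring pickets, with 99 mm left before the +x post.


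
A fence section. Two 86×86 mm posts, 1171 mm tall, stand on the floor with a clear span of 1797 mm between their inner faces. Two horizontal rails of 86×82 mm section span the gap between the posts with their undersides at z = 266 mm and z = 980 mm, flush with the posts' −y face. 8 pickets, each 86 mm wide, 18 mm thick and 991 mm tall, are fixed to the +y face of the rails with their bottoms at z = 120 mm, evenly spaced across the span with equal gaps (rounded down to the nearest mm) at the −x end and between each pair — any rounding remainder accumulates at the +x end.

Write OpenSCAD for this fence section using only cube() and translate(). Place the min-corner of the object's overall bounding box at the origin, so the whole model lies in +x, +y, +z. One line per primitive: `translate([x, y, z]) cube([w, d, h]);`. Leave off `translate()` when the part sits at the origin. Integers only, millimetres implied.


cube([86, 86, 1171]);
translate([1883, 0, 0]) cube([86, 86, 1171]);
translate([86, 0, 266]) cube([1797, 86, 82]);
translate([86, 0, 980]) cube([1797, 86, 82]);
translate([209, 86, 120]) cube([86, 18, 991]);
translate([418, 86, 120]) cube([86, 18, 991]);
translate([627, 86, 120]) cube([86, 18, 991]);
translate([836, 86, 120]) cube([86, 18, 991]);
translate([1045, 86, 120]) cube([86, 18, 991]);
translate([1254, 86, 120]) cube([86, 18, 991]);
translate([1463, 86, 120]) cube([86, 18, 991]);
translate([1672, 86, 120]) cube([86, 18, 991]);


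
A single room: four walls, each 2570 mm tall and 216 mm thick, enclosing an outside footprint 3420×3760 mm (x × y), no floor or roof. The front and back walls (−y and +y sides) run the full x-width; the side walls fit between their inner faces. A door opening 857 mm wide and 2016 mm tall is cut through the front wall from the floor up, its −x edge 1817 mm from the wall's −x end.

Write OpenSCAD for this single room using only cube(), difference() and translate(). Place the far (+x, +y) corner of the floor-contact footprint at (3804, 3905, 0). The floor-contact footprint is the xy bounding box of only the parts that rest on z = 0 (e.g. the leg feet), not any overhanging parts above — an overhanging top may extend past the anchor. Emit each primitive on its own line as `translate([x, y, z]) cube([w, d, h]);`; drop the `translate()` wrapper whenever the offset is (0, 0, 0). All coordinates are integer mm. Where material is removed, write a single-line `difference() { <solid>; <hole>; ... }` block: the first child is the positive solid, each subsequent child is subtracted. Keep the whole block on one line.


difference() { translate([384, 145, 0]) cube([3420, 216, 2570]); translate([2201, 145, 0]) cube([857, 216, 2016]); }
translate([384, 3689, 0]) cube([3420, 216, 2570]);
translate([384, 361, 0]) cube([216, 3328, 2570]);
translate([3588, 361, 0]) cube([216, 3328, 2570]);


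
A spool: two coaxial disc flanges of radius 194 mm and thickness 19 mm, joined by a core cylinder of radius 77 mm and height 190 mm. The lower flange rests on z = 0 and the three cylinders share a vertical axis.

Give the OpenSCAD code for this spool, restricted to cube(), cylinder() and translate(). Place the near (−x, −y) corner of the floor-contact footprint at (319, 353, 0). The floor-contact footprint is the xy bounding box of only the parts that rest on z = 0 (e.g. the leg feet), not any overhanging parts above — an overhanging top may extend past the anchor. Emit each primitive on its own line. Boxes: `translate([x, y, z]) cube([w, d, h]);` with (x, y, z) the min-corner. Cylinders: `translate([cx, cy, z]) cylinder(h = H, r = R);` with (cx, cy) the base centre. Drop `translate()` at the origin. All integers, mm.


translate([513, 547, 0]) cylinder(h = 19, r = 194);
translate([513, 547, 19]) cylinder(h = 190, r = 77);
translate([513, 547, 209]) cylinder(h = 19, r = 194);
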